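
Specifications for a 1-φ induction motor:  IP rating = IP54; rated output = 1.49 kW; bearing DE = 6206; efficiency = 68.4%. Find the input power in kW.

P_out = 1490 W
P_in = P_out/η = 1490/0.684 = 2178 W = 2.18 kW

2.18 kW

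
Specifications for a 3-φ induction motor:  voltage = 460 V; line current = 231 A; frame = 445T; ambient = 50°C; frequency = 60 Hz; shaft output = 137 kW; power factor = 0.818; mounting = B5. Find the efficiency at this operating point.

P_out = 137 kW = 137000 W
P_in = √3·V_L·I_L·cosφ = 1.732 × 460 × 231 × 0.818 = 150547 W
η = P_out / P_in = 137000 / 150547 = 0.910 = 91.0%

91.0 %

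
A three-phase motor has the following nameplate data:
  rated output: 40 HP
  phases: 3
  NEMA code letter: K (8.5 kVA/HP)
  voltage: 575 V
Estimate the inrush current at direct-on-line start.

S_LR = 8.5 × 40 = 340 kVA
I_LR = S_LR/(√3·V_L) = 340000/(1.732×575) = 341 A

341 A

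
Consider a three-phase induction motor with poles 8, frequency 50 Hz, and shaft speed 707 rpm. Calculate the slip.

n_s = 120f/p = 120×50/8 = 750 rpm
s = (n_s − n)/n_s = (750 − 707)/750 = 0.0573

5.73 %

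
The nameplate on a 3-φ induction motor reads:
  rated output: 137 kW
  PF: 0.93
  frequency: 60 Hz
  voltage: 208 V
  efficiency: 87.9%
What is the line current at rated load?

P_out = 137 kW = 137000 W
P_in = P_out / η = 137000 / 0.879 = 155859 W
I_L = P_in / (√3·V_L·cosφ) = 155859 / (1.732 × 208 × 0.93) = 465 A

465 A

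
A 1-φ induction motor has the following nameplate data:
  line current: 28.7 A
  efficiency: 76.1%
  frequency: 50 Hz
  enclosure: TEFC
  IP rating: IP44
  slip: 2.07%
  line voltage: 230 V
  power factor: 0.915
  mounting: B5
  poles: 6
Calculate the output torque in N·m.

P_in = V·I·cosφ = 230 × 28.7 × 0.915 = 6040 W
P_out = η·P_in = 0.761 × 6040 = 4596 W
n_s = 120×50/6 = 1000 rpm; n = 1000×(1−0.0207) = 979 rpm
ω = 2π×979/60 = 102.5 rad/s
τ = P_out/ω = 4596/102.5 = 44.8 N·m

44.8 N·m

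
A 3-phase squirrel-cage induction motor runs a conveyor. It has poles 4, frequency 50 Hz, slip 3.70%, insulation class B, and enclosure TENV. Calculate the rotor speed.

n_s = 120f/p = 120×50/4 = 1500 rpm
n = n_s(1 − s) = 1500 × (1 − 0.037) = 1444 rpm

1444 rpm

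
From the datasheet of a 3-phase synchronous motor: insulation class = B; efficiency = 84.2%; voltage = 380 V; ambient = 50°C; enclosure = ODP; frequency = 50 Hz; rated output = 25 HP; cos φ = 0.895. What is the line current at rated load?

P_out = 25 × 746 = 18650 W
P_in = P_out / η = 18650 / 0.842 = 22150 W
I_L = P_in / (√3·V_L·cosφ) = 22150 / (1.732 × 380 × 0.895) = 37.6 A

37.6 A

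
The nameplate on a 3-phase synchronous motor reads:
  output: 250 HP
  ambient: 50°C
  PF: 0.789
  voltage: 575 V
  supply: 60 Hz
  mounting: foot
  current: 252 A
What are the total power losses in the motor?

P_in = √3·V·I·cosφ = 1.732×575×252×0.789 = 198013 W
P_out = 250×746 = 186500 W
Losses = P_in − P_out = 198013 − 186500 = 11513 W

11.5 kW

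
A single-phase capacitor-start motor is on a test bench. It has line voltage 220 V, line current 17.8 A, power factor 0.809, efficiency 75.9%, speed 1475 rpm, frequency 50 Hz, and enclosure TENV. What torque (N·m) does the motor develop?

P_in = V·I·cosφ = 220 × 17.8 × 0.809 = 3168 W
P_out = η·P_in = 0.759 × 3168 = 2405 W
n = 1475 rpm
ω = 2π×1475/60 = 154.5 rad/s
τ = P_out/ω = 2405/154.5 = 15.6 N·m

15.6 N·m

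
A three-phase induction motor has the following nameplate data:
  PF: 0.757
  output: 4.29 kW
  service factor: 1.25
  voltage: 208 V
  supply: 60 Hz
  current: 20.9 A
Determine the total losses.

P_in = √3·V·I·cosφ = 1.732×208×20.9×0.757 = 5700 W
P_out = 4290 W
Losses = P_in − P_out = 5700 − 4290 = 1410 W

1410 W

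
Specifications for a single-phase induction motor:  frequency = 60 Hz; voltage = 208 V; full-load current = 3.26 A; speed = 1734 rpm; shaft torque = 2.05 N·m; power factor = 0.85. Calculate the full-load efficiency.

ω = 2π × 1734/60 = 181.6 rad/s; P_out = τω = 2.05 × 181.6 = 372 W
P_in = V·I·cosφ = 208 × 3.26 × 0.85 = 576 W
η = P_out / P_in = 372 / 576 = 0.646 = 64.6%

64.6 %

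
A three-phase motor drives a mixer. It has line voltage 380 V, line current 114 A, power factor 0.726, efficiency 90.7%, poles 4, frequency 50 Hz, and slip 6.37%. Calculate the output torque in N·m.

336 N·m

P_in = √3·V·I·cosφ = 1.732 × 380 × 114 × 0.726 = 54472 W
P_out = η·P_in = 0.907 × 54472 = 49406 W
n_s = 120×50/4 = 1500 rpm; n = 1500×(1−0.0637) = 1404 rpm
ω = 2π×1404/60 = 147 rad/s
τ = P_out/ω = 49406/147 = 336 N·m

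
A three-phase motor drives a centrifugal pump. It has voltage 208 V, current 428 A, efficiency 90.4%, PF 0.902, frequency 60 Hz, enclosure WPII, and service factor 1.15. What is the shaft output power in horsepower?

P_in = √3·V·I·cosφ = 1.732 × 208 × 428 × 0.902 = 139079 W
P_out = η·P_in = 0.904 × 139079 = 125727 W
= 125727/746 = 169 HP

169 HP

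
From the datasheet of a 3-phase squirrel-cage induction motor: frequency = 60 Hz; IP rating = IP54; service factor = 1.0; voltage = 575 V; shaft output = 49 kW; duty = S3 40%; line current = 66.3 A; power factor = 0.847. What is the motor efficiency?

87.6 %

P_out = 49 kW = 49000 W
P_in = √3·V_L·I_L·cosφ = 1.732 × 575 × 66.3 × 0.847 = 55926 W
η = P_out / P_in = 49000 / 55926 = 0.876 = 87.6%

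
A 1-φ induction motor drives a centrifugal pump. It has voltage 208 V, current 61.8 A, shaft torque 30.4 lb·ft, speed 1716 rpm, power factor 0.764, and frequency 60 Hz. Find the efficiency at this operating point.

75.4 %

τ = 30.4 lb·ft × 1.356 = 41.22 N·m
ω = 2π × 1716/60 = 179.7 rad/s; P_out = τω = 41.22 × 179.7 = 7407 W
P_in = V·I·cosφ = 208 × 61.8 × 0.764 = 9821 W
η = P_out / P_in = 7407 / 9821 = 0.754 = 75.4%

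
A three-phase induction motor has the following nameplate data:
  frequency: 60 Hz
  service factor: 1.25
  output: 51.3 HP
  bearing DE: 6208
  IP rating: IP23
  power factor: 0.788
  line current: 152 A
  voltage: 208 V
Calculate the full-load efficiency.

88.7 %

P_out = 51.3 × 746 = 38270 W
P_in = √3·V_L·I_L·cosφ = 1.732 × 208 × 152 × 0.788 = 43150 W
η = P_out / P_in = 38270 / 43150 = 0.887 = 88.7%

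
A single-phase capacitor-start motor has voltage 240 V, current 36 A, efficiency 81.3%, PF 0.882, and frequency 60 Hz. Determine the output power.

P_in = V·I·cosφ = 240 × 36 × 0.882 = 7620 W
P_out = η·P_in = 0.813 × 7620 = 6195 W

6.2 kW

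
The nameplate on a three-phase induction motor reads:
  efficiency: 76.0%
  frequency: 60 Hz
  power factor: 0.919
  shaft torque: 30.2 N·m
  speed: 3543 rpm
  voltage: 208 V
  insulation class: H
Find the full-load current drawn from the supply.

ω = 2π×3543/60 = 371 rad/s; P_out = τω = 30.2 × 371 = 11204 W
P_in = P_out / η = 11204 / 0.760 = 14742 W
I_L = P_in / (√3·V_L·cosφ) = 14742 / (1.732 × 208 × 0.919) = 44.5 A

44.5 A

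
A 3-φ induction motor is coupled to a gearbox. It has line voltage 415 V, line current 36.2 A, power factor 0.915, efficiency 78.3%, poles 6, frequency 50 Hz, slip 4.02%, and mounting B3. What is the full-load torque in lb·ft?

P_in = √3·V·I·cosφ = 1.732 × 415 × 36.2 × 0.915 = 23808 W
P_out = η·P_in = 0.783 × 23808 = 18642 W
n_s = 120×50/6 = 1000 rpm; n = 1000×(1−0.0402) = 960 rpm
ω = 2π×960/60 = 100.5 rad/s
τ = P_out/ω = 18642/100.5 = 185.5 N·m
In lb·ft: 185.5/1.356 = 137 lb·ft

137 lb·ft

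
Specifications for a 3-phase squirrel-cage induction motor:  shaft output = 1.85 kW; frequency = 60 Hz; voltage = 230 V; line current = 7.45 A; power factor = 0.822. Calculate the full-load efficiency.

75.8 %

P_out = 1.85 kW = 1850 W
P_in = √3·V_L·I_L·cosφ = 1.732 × 230 × 7.45 × 0.822 = 2440 W
η = P_out / P_in = 1850 / 2440 = 0.758 = 75.8%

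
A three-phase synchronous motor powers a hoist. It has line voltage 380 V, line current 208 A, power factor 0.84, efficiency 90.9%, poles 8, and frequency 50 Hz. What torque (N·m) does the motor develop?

P_in = √3·V·I·cosφ = 1.732 × 380 × 208 × 0.84 = 114994 W
P_out = η·P_in = 0.909 × 114994 = 104530 W
n = n_s = 120×50/8 = 750 rpm (synchronous)
ω = 2π×750/60 = 78.54 rad/s
τ = P_out/ω = 104530/78.54 = 1330 N·m

1330 N·m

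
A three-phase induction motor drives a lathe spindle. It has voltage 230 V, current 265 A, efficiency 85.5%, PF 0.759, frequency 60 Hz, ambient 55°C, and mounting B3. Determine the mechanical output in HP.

P_in = √3·V·I·cosφ = 1.732 × 230 × 265 × 0.759 = 80124 W
P_out = η·P_in = 0.855 × 80124 = 68506 W
= 68506/746 = 91.8 HP

91.8 HP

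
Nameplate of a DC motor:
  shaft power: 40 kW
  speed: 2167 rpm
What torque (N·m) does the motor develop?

ω = 2π × 2167/60 = 226.9 rad/s
τ = P/ω = 40000/226.9 = 176 N·m

176 N·m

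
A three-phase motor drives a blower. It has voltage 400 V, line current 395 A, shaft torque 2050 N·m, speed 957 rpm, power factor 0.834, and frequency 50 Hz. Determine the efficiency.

90.0 %

ω = 2π × 957/60 = 100.2 rad/s; P_out = τω = 2050 × 100.2 = 205410 W
P_in = √3·V_L·I_L·cosφ = 1.732 × 400 × 395 × 0.834 = 228229 W
η = P_out / P_in = 205410 / 228229 = 0.900 = 90.0%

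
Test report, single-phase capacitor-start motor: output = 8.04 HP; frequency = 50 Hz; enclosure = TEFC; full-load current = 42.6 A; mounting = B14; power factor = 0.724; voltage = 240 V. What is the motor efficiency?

81.0 %

P_out = 8.04 × 746 = 5998 W
P_in = V·I·cosφ = 240 × 42.6 × 0.724 = 7402 W
η = P_out / P_in = 5998 / 7402 = 0.810 = 81.0%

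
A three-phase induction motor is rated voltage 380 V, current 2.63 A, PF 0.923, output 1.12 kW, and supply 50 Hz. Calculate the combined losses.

P_in = √3·V·I·cosφ = 1.732×380×2.63×0.923 = 1598 W
P_out = 1120 W
Losses = P_in − P_out = 1598 − 1120 = 478 W

478 W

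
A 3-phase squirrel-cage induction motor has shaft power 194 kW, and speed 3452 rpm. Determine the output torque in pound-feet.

396 lb·ft

ω = 2π × 3452/60 = 361.5 rad/s
τ = P/ω = 194000/361.5 = 536.7 N·m
In lb·ft: 536.7/1.356 = 396 lb·ft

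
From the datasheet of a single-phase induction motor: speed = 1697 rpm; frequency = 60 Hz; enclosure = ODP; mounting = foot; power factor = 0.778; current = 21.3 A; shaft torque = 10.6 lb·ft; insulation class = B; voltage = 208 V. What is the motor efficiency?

74.1 %

τ = 10.6 lb·ft × 1.356 = 14.37 N·m
ω = 2π × 1697/60 = 177.7 rad/s; P_out = τω = 14.37 × 177.7 = 2554 W
P_in = V·I·cosφ = 208 × 21.3 × 0.778 = 3447 W
η = P_out / P_in = 2554 / 3447 = 0.741 = 74.1%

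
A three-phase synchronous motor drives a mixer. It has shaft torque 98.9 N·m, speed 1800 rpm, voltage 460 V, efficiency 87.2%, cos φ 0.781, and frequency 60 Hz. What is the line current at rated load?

34.4 A

ω = 2π×1800/60 = 188.5 rad/s; P_out = τω = 98.9 × 188.5 = 18643 W
P_in = P_out / η = 18643 / 0.872 = 21380 W
I_L = P_in / (√3·V_L·cosφ) = 21380 / (1.732 × 460 × 0.781) = 34.4 A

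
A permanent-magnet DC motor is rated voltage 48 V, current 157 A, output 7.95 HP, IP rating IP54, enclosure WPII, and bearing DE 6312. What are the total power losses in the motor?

P_in = V·I = 48×157 = 7536 W
P_out = 7.95×746 = 5931 W
Losses = P_in − P_out = 7536 − 5931 = 1605 W

1610 W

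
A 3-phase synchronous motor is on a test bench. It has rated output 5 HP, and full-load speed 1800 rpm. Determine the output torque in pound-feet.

14.6 lb·ft

P_out = 5 × 746 = 3730 W
ω = 2π × 1800/60 = 188.5 rad/s
τ = P_out/ω = 3730/188.5 = 19.79 N·m
In lb·ft: 19.79/1.356 = 14.6 lb·ft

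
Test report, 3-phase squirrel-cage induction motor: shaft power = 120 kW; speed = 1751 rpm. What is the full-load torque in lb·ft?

483 lb·ft

ω = 2π × 1751/60 = 183.4 rad/s
τ = P/ω = 120000/183.4 = 654.3 N·m
In lb·ft: 654.3/1.356 = 483 lb·ft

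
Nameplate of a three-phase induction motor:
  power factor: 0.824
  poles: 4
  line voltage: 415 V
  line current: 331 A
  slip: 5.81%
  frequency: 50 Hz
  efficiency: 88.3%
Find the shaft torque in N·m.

1170 N·m

P_in = √3·V·I·cosφ = 1.732 × 415 × 331 × 0.824 = 196043 W
P_out = η·P_in = 0.883 × 196043 = 173106 W
n_s = 120×50/4 = 1500 rpm; n = 1500×(1−0.0581) = 1413 rpm
ω = 2π×1413/60 = 148 rad/s
τ = P_out/ω = 173106/148 = 1170 N·m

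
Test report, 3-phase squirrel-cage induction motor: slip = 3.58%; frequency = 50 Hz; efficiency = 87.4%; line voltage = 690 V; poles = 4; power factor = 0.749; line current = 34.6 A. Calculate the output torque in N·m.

179 N·m

P_in = √3·V·I·cosφ = 1.732 × 690 × 34.6 × 0.749 = 30971 W
P_out = η·P_in = 0.874 × 30971 = 27069 W
n_s = 120×50/4 = 1500 rpm; n = 1500×(1−0.0358) = 1446 rpm
ω = 2π×1446/60 = 151.4 rad/s
τ = P_out/ω = 27069/151.4 = 179 N·m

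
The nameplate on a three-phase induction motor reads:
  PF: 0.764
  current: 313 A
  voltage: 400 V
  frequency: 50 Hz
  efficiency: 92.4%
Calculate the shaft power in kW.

153 kW

P_in = √3·V·I·cosφ = 1.732 × 400 × 313 × 0.764 = 165671 W
P_out = η·P_in = 0.924 × 165671 = 153080 W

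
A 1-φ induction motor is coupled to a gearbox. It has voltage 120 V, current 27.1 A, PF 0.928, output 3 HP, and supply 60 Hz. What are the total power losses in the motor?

780 W

P_in = V·I·cosφ = 120×27.1×0.928 = 3018 W
P_out = 3×746 = 2238 W
Losses = P_in − P_out = 3018 − 2238 = 780 W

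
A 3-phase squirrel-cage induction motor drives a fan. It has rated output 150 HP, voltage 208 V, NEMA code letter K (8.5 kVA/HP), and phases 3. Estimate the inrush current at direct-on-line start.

3540 A

S_LR = 8.5 × 150 = 1275 kVA
I_LR = S_LR/(√3·V_L) = 1275000/(1.732×208) = 3540 A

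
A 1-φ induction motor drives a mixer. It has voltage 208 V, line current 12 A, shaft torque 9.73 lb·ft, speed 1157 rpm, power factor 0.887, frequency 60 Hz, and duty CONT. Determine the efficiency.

τ = 9.73 lb·ft × 1.356 = 13.19 N·m
ω = 2π × 1157/60 = 121.2 rad/s; P_out = τω = 13.19 × 121.2 = 1599 W
P_in = V·I·cosφ = 208 × 12 × 0.887 = 2214 W
η = P_out / P_in = 1599 / 2214 = 0.722 = 72.2%

72.2 %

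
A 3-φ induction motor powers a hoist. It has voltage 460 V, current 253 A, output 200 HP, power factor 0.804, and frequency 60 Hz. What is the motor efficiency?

P_out = 200 × 746 = 149200 W
P_in = √3·V_L·I_L·cosφ = 1.732 × 460 × 253 × 0.804 = 162062 W
η = P_out / P_in = 149200 / 162062 = 0.921 = 92.1%

92.1 %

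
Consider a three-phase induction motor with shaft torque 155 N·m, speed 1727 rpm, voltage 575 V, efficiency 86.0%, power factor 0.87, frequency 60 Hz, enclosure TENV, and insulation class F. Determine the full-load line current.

37.6 A

ω = 2π×1727/60 = 180.9 rad/s; P_out = τω = 155 × 180.9 = 28040 W
P_in = P_out / η = 28040 / 0.860 = 32605 W
I_L = P_in / (√3·V_L·cosφ) = 32605 / (1.732 × 575 × 0.87) = 37.6 A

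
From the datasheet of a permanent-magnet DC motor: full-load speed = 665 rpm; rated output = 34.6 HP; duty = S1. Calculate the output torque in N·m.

P_out = 34.6 × 746 = 25812 W
ω = 2π × 665/60 = 69.64 rad/s
τ = P_out/ω = 25812/69.64 = 371 N·m

371 N·m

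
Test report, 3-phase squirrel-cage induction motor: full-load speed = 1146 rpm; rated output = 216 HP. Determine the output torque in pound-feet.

990 lb·ft

P_out = 216 × 746 = 161136 W
ω = 2π × 1146/60 = 120 rad/s
τ = P_out/ω = 161136/120 = 1343 N·m
In lb·ft: 1343/1.356 = 990 lb·ft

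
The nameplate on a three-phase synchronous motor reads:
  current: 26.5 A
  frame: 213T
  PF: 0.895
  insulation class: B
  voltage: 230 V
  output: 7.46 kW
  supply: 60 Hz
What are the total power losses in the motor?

1990 W

P_in = √3·V·I·cosφ = 1.732×230×26.5×0.895 = 9448 W
P_out = 7460 W
Losses = P_in − P_out = 9448 − 7460 = 1988 W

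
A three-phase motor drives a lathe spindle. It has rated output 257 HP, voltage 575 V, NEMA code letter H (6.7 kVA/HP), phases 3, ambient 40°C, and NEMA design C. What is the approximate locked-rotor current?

S_LR = 6.7 × 257 = 1721.9 kVA
I_LR = S_LR/(√3·V_L) = 1721900/(1.732×575) = 1730 A

1730 A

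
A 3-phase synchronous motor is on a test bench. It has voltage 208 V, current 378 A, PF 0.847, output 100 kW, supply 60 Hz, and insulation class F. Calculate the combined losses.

15300 W

P_in = √3·V·I·cosφ = 1.732×208×378×0.847 = 115342 W
P_out = 100000 W
Losses = P_in − P_out = 115342 − 100000 = 15342 W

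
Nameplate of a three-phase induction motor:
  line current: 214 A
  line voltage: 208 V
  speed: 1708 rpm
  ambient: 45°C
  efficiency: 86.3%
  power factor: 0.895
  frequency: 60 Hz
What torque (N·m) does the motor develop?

333 N·m

P_in = √3·V·I·cosφ = 1.732 × 208 × 214 × 0.895 = 69000 W
P_out = η·P_in = 0.863 × 69000 = 59547 W
n = 1708 rpm
ω = 2π×1708/60 = 178.9 rad/s
τ = P_out/ω = 59547/178.9 = 333 N·m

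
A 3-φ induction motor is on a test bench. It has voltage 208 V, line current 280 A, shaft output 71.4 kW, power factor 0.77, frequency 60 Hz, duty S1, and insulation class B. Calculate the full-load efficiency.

91.9 %

P_out = 71.4 kW = 71400 W
P_in = √3·V_L·I_L·cosφ = 1.732 × 208 × 280 × 0.77 = 77671 W
η = P_out / P_in = 71400 / 77671 = 0.919 = 91.9%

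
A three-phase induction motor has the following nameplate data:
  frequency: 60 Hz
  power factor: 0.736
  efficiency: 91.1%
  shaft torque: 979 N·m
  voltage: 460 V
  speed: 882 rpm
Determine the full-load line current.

169 A

ω = 2π×882/60 = 92.36 rad/s; P_out = τω = 979 × 92.36 = 90420 W
P_in = P_out / η = 90420 / 0.911 = 99254 W
I_L = P_in / (√3·V_L·cosφ) = 99254 / (1.732 × 460 × 0.736) = 169 A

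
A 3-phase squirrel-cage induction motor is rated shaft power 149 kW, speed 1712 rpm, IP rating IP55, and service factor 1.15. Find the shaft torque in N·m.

ω = 2π × 1712/60 = 179.3 rad/s
τ = P/ω = 149000/179.3 = 831 N·m

831 N·m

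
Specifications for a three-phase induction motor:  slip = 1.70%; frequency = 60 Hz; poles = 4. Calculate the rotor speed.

1769 rpm

n_s = 120f/p = 120×60/4 = 1800 rpm
n = n_s(1 − s) = 1800 × (1 − 0.017) = 1769 rpm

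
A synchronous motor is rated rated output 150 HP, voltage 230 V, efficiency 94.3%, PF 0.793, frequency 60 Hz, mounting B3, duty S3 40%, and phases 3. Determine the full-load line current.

P_out = 150 × 746 = 111900 W
P_in = P_out / η = 111900 / 0.943 = 118664 W
I_L = P_in / (√3·V_L·cosφ) = 118664 / (1.732 × 230 × 0.793) = 376 A

376 A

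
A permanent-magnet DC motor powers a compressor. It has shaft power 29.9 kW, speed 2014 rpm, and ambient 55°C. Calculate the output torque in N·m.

ω = 2π × 2014/60 = 210.9 rad/s
τ = P/ω = 29900/210.9 = 142 N·m

142 N·m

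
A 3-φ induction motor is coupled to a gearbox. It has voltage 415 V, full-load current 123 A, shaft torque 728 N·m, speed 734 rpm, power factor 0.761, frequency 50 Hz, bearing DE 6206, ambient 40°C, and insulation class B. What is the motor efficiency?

ω = 2π × 734/60 = 76.86 rad/s; P_out = τω = 728 × 76.86 = 55954 W
P_in = √3·V_L·I_L·cosφ = 1.732 × 415 × 123 × 0.761 = 67280 W
η = P_out / P_in = 55954 / 67280 = 0.832 = 83.2%

83.2 %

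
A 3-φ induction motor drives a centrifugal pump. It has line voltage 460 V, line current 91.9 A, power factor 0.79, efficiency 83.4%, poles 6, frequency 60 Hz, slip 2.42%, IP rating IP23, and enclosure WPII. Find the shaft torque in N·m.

P_in = √3·V·I·cosφ = 1.732 × 460 × 91.9 × 0.79 = 57843 W
P_out = η·P_in = 0.834 × 57843 = 48241 W
n_s = 120×60/6 = 1200 rpm; n = 1200×(1−0.0242) = 1171 rpm
ω = 2π×1171/60 = 122.6 rad/s
τ = P_out/ω = 48241/122.6 = 393 N·m

393 N·m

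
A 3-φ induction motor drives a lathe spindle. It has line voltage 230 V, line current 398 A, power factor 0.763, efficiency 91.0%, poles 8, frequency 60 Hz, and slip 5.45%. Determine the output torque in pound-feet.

P_in = √3·V·I·cosφ = 1.732 × 230 × 398 × 0.763 = 120972 W
P_out = η·P_in = 0.91 × 120972 = 110085 W
n_s = 120×60/8 = 900 rpm; n = 900×(1−0.0545) = 851 rpm
ω = 2π×851/60 = 89.12 rad/s
τ = P_out/ω = 110085/89.12 = 1235 N·m
In lb·ft: 1235/1.356 = 911 lb·ft

911 lb·ft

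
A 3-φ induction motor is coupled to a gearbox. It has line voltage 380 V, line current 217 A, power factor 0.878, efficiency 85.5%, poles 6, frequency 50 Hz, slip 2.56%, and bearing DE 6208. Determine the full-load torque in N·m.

P_in = √3·V·I·cosφ = 1.732 × 380 × 217 × 0.878 = 125397 W
P_out = η·P_in = 0.855 × 125397 = 107214 W
n_s = 120×50/6 = 1000 rpm; n = 1000×(1−0.0256) = 974 rpm
ω = 2π×974/60 = 102 rad/s
τ = P_out/ω = 107214/102 = 1050 N·m

1050 N·m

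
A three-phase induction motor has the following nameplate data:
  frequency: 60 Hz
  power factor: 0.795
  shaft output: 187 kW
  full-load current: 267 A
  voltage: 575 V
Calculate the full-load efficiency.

88.5 %

P_out = 187 kW = 187000 W
P_in = √3·V_L·I_L·cosφ = 1.732 × 575 × 267 × 0.795 = 211395 W
η = P_out / P_in = 187000 / 211395 = 0.885 = 88.5%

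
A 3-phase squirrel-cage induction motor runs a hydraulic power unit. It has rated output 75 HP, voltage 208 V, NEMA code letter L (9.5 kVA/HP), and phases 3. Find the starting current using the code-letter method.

1980 A

S_LR = 9.5 × 75 = 712.5 kVA
I_LR = S_LR/(√3·V_L) = 712500/(1.732×208) = 1980 A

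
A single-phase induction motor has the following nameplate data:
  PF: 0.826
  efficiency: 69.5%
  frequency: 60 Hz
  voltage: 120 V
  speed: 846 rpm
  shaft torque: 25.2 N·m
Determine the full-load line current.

ω = 2π×846/60 = 88.59 rad/s; P_out = τω = 25.2 × 88.59 = 2232 W
P_in = P_out / η = 2232 / 0.695 = 3212 W
I = P_in / (V·cosφ) = 3212 / (120 × 0.826) = 32.4 A

32.4 A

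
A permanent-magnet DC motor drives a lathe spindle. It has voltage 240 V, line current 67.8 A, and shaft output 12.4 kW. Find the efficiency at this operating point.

76.2 %

P_out = 12.4 kW = 12400 W
P_in = V·I = 240 × 67.8 = 16272 W
η = P_out / P_in = 12400 / 16272 = 0.762 = 76.2%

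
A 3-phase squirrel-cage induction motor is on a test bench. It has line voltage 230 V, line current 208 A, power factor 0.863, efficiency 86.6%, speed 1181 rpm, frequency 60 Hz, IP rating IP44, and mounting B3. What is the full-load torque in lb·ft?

369 lb·ft

P_in = √3·V·I·cosφ = 1.732 × 230 × 208 × 0.863 = 71507 W
P_out = η·P_in = 0.866 × 71507 = 61925 W
n = 1181 rpm
ω = 2π×1181/60 = 123.7 rad/s
τ = P_out/ω = 61925/123.7 = 500.6 N·m
In lb·ft: 500.6/1.356 = 369 lb·ft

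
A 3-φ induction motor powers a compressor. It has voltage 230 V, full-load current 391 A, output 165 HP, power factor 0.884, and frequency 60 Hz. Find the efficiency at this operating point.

P_out = 165 × 746 = 123090 W
P_in = √3·V_L·I_L·cosφ = 1.732 × 230 × 391 × 0.884 = 137691 W
η = P_out / P_in = 123090 / 137691 = 0.894 = 89.4%

89.4 %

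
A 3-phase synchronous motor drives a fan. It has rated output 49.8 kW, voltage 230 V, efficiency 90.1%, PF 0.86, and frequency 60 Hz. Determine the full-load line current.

P_out = 49.8 kW = 49800 W
P_in = P_out / η = 49800 / 0.901 = 55272 W
I_L = P_in / (√3·V_L·cosφ) = 55272 / (1.732 × 230 × 0.86) = 161 A

161 A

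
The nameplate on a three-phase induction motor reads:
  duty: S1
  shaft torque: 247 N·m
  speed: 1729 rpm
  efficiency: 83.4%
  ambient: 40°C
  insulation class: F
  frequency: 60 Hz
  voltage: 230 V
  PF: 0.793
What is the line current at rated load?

170 A

ω = 2π×1729/60 = 181.1 rad/s; P_out = τω = 247 × 181.1 = 44732 W
P_in = P_out / η = 44732 / 0.834 = 53635 W
I_L = P_in / (√3·V_L·cosφ) = 53635 / (1.732 × 230 × 0.793) = 170 A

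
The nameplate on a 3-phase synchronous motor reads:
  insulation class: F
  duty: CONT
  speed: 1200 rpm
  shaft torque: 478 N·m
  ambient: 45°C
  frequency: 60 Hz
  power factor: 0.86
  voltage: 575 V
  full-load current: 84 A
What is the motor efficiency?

83.5 %

ω = 2π × 1200/60 = 125.7 rad/s; P_out = τω = 478 × 125.7 = 60085 W
P_in = √3·V_L·I_L·cosφ = 1.732 × 575 × 84 × 0.86 = 71944 W
η = P_out / P_in = 60085 / 71944 = 0.835 = 83.5%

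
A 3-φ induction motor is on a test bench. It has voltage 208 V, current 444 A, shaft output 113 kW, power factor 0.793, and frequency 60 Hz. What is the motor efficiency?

P_out = 113 kW = 113000 W
P_in = √3·V_L·I_L·cosφ = 1.732 × 208 × 444 × 0.793 = 126843 W
η = P_out / P_in = 113000 / 126843 = 0.891 = 89.1%

89.1 %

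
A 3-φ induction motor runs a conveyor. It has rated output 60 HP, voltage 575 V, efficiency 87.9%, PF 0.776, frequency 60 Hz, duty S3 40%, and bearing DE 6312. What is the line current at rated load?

65.9 A

P_out = 60 × 746 = 44760 W
P_in = P_out / η = 44760 / 0.879 = 50922 W
I_L = P_in / (√3·V_L·cosφ) = 50922 / (1.732 × 575 × 0.776) = 65.9 A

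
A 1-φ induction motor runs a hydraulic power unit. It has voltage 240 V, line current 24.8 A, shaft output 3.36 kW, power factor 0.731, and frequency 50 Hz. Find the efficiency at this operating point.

77.2 %

P_out = 3.36 kW = 3360 W
P_in = V·I·cosφ = 240 × 24.8 × 0.731 = 4351 W
η = P_out / P_in = 3360 / 4351 = 0.772 = 77.2%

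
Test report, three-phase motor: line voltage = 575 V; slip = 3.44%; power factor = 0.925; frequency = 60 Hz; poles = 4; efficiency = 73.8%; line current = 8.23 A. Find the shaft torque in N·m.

30.7 N·m

P_in = √3·V·I·cosφ = 1.732 × 575 × 8.23 × 0.925 = 7582 W
P_out = η·P_in = 0.738 × 7582 = 5596 W
n_s = 120×60/4 = 1800 rpm; n = 1800×(1−0.0344) = 1738 rpm
ω = 2π×1738/60 = 182 rad/s
τ = P_out/ω = 5596/182 = 30.7 N·m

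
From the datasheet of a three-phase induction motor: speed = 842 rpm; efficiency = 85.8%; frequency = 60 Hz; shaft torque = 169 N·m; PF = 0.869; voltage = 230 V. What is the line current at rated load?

ω = 2π×842/60 = 88.17 rad/s; P_out = τω = 169 × 88.17 = 14901 W
P_in = P_out / η = 14901 / 0.858 = 17367 W
I_L = P_in / (√3·V_L·cosφ) = 17367 / (1.732 × 230 × 0.869) = 50.2 A

50.2 A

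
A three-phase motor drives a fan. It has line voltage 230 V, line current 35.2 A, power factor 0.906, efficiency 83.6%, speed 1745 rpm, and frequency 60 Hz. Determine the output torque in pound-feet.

P_in = √3·V·I·cosφ = 1.732 × 230 × 35.2 × 0.906 = 12704 W
P_out = η·P_in = 0.836 × 12704 = 10621 W
n = 1745 rpm
ω = 2π×1745/60 = 182.7 rad/s
τ = P_out/ω = 10621/182.7 = 58.13 N·m
In lb·ft: 58.13/1.356 = 42.9 lb·ft

42.9 lb·ft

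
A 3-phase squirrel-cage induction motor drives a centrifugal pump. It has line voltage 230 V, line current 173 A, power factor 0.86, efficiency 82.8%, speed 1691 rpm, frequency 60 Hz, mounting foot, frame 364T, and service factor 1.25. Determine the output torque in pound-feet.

P_in = √3·V·I·cosφ = 1.732 × 230 × 173 × 0.86 = 59268 W
P_out = η·P_in = 0.828 × 59268 = 49074 W
n = 1691 rpm
ω = 2π×1691/60 = 177.1 rad/s
τ = P_out/ω = 49074/177.1 = 277.1 N·m
In lb·ft: 277.1/1.356 = 204 lb·ft

204 lb·ft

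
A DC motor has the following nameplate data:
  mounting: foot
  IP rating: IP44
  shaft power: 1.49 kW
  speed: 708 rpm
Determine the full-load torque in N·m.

20.1 N·m

ω = 2π × 708/60 = 74.14 rad/s
τ = P/ω = 1490/74.14 = 20.1 N·m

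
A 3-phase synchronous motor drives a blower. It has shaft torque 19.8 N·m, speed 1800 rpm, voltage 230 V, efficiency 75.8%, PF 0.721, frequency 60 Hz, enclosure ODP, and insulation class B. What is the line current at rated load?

17.1 A

ω = 2π×1800/60 = 188.5 rad/s; P_out = τω = 19.8 × 188.5 = 3732 W
P_in = P_out / η = 3732 / 0.758 = 4923 W
I_L = P_in / (√3·V_L·cosφ) = 4923 / (1.732 × 230 × 0.721) = 17.1 A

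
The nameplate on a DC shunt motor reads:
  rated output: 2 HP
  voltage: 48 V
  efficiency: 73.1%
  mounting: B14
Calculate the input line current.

P_out = 2 × 746 = 1492 W
P_in = P_out / η = 1492 / 0.731 = 2041 W
I = P_in / V = 2041 / 48 = 42.5 A

42.5 A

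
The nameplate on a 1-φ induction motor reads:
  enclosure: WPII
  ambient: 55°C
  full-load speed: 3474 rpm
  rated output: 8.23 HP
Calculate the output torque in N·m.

P_out = 8.23 × 746 = 6140 W
ω = 2π × 3474/60 = 363.8 rad/s
τ = P_out/ω = 6140/363.8 = 16.9 N·m

16.9 N·m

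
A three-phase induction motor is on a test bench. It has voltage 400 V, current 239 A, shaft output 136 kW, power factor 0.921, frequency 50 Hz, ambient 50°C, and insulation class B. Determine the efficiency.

P_out = 136 kW = 136000 W
P_in = √3·V_L·I_L·cosφ = 1.732 × 400 × 239 × 0.921 = 152498 W
η = P_out / P_in = 136000 / 152498 = 0.892 = 89.2%

89.2 %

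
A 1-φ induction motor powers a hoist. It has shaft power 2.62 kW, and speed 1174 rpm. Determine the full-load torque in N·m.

21.3 N·m

ω = 2π × 1174/60 = 122.9 rad/s
τ = P/ω = 2620/122.9 = 21.3 N·m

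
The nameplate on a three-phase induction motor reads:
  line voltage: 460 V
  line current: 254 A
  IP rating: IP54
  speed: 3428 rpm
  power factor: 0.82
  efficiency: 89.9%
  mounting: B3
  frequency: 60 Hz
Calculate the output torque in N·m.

P_in = √3·V·I·cosφ = 1.732 × 460 × 254 × 0.82 = 165941 W
P_out = η·P_in = 0.899 × 165941 = 149181 W
n = 3428 rpm
ω = 2π×3428/60 = 359 rad/s
τ = P_out/ω = 149181/359 = 416 N·m

416 N·m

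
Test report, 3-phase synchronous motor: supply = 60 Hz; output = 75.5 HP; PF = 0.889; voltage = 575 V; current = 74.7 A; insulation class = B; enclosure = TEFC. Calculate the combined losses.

9.81 kW

P_in = √3·V·I·cosφ = 1.732×575×74.7×0.889 = 66136 W
P_out = 75.5×746 = 56323 W
Losses = P_in − P_out = 66136 − 56323 = 9813 W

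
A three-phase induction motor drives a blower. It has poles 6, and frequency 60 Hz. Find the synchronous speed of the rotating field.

n_s = 120f/p = 120×60/6 = 1200 rpm

1200 rpm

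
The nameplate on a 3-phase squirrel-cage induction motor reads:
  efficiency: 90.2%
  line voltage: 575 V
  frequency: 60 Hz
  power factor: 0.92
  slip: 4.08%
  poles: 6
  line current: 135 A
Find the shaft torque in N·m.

926 N·m

P_in = √3·V·I·cosφ = 1.732 × 575 × 135 × 0.92 = 123691 W
P_out = η·P_in = 0.902 × 123691 = 111569 W
n_s = 120×60/6 = 1200 rpm; n = 1200×(1−0.0408) = 1151 rpm
ω = 2π×1151/60 = 120.5 rad/s
τ = P_out/ω = 111569/120.5 = 926 N·m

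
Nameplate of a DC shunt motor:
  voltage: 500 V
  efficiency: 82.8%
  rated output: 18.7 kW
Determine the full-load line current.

P_out = 18.7 kW = 18700 W
P_in = P_out / η = 18700 / 0.828 = 22585 W
I = P_in / V = 22585 / 500 = 45.2 A

45.2 A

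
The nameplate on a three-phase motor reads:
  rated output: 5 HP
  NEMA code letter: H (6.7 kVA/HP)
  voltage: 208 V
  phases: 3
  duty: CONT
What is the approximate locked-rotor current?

S_LR = 6.7 × 5 = 33.5 kVA
I_LR = S_LR/(√3·V_L) = 33500/(1.732×208) = 93 A

93 A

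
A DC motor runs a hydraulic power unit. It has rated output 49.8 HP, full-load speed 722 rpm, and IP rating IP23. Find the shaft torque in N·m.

491 N·m

P_out = 49.8 × 746 = 37151 W
ω = 2π × 722/60 = 75.61 rad/s
τ = P_out/ω = 37151/75.61 = 491 N·m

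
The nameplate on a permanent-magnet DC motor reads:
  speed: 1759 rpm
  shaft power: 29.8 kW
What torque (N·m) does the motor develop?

ω = 2π × 1759/60 = 184.2 rad/s
τ = P/ω = 29800/184.2 = 162 N·m

162 N·m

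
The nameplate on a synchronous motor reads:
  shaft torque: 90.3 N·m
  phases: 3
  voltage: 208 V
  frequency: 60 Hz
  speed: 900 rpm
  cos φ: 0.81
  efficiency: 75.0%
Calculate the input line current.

38.9 A

ω = 2π×900/60 = 94.25 rad/s; P_out = τω = 90.3 × 94.25 = 8511 W
P_in = P_out / η = 8511 / 0.750 = 11348 W
I_L = P_in / (√3·V_L·cosφ) = 11348 / (1.732 × 208 × 0.81) = 38.9 A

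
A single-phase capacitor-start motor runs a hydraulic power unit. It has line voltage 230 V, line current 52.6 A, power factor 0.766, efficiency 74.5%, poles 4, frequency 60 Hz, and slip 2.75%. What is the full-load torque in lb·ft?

P_in = V·I·cosφ = 230 × 52.6 × 0.766 = 9267 W
P_out = η·P_in = 0.745 × 9267 = 6904 W
n_s = 120×60/4 = 1800 rpm; n = 1800×(1−0.0275) = 1751 rpm
ω = 2π×1751/60 = 183.4 rad/s
τ = P_out/ω = 6904/183.4 = 37.64 N·m
In lb·ft: 37.64/1.356 = 27.8 lb·ft

27.8 lb·ft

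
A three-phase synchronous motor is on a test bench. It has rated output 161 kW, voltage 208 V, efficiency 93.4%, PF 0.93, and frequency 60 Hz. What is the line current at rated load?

P_out = 161 kW = 161000 W
P_in = P_out / η = 161000 / 0.934 = 172377 W
I_L = P_in / (√3·V_L·cosφ) = 172377 / (1.732 × 208 × 0.93) = 514 A

514 A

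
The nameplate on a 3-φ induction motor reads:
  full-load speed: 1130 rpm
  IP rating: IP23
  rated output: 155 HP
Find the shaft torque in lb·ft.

P_out = 155 × 746 = 115630 W
ω = 2π × 1130/60 = 118.3 rad/s
τ = P_out/ω = 115630/118.3 = 977.4 N·m
In lb·ft: 977.4/1.356 = 721 lb·ft

721 lb·ft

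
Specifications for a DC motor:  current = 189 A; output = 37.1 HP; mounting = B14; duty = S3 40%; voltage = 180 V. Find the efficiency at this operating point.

P_out = 37.1 × 746 = 27677 W
P_in = V·I = 180 × 189 = 34020 W
η = P_out / P_in = 27677 / 34020 = 0.814 = 81.4%

81.4 %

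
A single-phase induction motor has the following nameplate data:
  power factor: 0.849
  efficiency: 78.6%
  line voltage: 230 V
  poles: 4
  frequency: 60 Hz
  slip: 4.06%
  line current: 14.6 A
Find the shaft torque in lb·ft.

9.14 lb·ft

P_in = V·I·cosφ = 230 × 14.6 × 0.849 = 2851 W
P_out = η·P_in = 0.786 × 2851 = 2241 W
n_s = 120×60/4 = 1800 rpm; n = 1800×(1−0.0406) = 1727 rpm
ω = 2π×1727/60 = 180.9 rad/s
τ = P_out/ω = 2241/180.9 = 12.39 N·m
In lb·ft: 12.39/1.356 = 9.14 lb·ft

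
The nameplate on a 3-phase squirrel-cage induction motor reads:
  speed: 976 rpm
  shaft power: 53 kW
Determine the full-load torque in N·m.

ω = 2π × 976/60 = 102.2 rad/s
τ = P/ω = 53000/102.2 = 519 N·m

519 N·m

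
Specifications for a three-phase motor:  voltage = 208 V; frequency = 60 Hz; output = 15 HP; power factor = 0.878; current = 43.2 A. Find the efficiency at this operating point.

81.9 %

P_out = 15 × 746 = 11190 W
P_in = √3·V_L·I_L·cosφ = 1.732 × 208 × 43.2 × 0.878 = 13664 W
η = P_out / P_in = 11190 / 13664 = 0.819 = 81.9%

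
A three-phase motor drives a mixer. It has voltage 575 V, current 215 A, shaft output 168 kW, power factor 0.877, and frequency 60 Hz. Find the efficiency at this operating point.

P_out = 168 kW = 168000 W
P_in = √3·V_L·I_L·cosφ = 1.732 × 575 × 215 × 0.877 = 187782 W
η = P_out / P_in = 168000 / 187782 = 0.895 = 89.5%

89.5 %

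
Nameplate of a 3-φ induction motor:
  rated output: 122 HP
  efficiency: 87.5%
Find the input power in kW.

104 kW

P_out = 122 × 746 = 91012 W
P_in = P_out/η = 91012/0.875 = 104014 W = 104 kW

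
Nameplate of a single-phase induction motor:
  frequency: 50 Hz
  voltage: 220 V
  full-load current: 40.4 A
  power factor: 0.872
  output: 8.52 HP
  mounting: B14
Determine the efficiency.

82.0 %

P_out = 8.52 × 746 = 6356 W
P_in = V·I·cosφ = 220 × 40.4 × 0.872 = 7750 W
η = P_out / P_in = 6356 / 7750 = 0.820 = 82.0%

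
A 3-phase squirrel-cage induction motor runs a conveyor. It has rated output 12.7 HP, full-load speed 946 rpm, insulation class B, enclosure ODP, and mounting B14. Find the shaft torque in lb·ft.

70.5 lb·ft

P_out = 12.7 × 746 = 9474 W
ω = 2π × 946/60 = 99.06 rad/s
τ = P_out/ω = 9474/99.06 = 95.64 N·m
In lb·ft: 95.64/1.356 = 70.5 lb·ft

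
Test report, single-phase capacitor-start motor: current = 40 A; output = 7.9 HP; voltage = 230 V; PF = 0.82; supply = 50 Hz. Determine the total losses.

1650 W

P_in = V·I·cosφ = 230×40×0.82 = 7544 W
P_out = 7.9×746 = 5893 W
Losses = P_in − P_out = 7544 − 5893 = 1651 W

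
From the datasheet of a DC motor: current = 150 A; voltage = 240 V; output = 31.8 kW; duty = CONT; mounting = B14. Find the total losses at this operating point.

P_in = V·I = 240×150 = 36000 W
P_out = 31800 W
Losses = P_in − P_out = 36000 − 31800 = 4200 W

4200 W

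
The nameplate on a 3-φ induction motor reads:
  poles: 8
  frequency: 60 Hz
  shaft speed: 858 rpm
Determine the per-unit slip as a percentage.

n_s = 120f/p = 120×60/8 = 900 rpm
s = (n_s − n)/n_s = (900 − 858)/900 = 0.0467

4.67 %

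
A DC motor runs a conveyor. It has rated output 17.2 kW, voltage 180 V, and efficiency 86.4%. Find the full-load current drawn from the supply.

111 A

P_out = 17.2 kW = 17200 W
P_in = P_out / η = 17200 / 0.864 = 19907 W
I = P_in / V = 19907 / 180 = 111 A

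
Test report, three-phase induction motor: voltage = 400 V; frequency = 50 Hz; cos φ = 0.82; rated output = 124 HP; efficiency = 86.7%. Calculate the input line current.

P_out = 124 × 746 = 92504 W
P_in = P_out / η = 92504 / 0.867 = 106694 W
I_L = P_in / (√3·V_L·cosφ) = 106694 / (1.732 × 400 × 0.82) = 188 A

188 A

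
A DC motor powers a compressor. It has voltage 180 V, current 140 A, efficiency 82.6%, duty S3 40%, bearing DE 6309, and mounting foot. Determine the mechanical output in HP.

P_in = V·I = 180 × 140 = 25200 W
P_out = η·P_in = 0.826 × 25200 = 20815 W
= 20815/746 = 27.9 HP

27.9 HP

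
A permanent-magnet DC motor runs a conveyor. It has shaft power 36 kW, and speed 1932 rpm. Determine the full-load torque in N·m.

178 N·m

ω = 2π × 1932/60 = 202.3 rad/s
τ = P/ω = 36000/202.3 = 178 N·m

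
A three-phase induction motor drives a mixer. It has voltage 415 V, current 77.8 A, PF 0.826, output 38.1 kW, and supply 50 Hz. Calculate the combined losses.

8090 W

P_in = √3·V·I·cosφ = 1.732×415×77.8×0.826 = 46191 W
P_out = 38100 W
Losses = P_in − P_out = 46191 − 38100 = 8091 W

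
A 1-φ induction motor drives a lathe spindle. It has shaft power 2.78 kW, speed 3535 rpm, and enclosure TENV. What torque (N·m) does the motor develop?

7.51 N·m

ω = 2π × 3535/60 = 370.2 rad/s
τ = P/ω = 2780/370.2 = 7.51 N·m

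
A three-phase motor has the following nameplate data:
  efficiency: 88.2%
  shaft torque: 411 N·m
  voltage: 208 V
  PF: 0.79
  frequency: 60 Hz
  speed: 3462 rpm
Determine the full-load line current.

594 A

ω = 2π×3462/60 = 362.5 rad/s; P_out = τω = 411 × 362.5 = 148988 W
P_in = P_out / η = 148988 / 0.882 = 168921 W
I_L = P_in / (√3·V_L·cosφ) = 168921 / (1.732 × 208 × 0.79) = 594 A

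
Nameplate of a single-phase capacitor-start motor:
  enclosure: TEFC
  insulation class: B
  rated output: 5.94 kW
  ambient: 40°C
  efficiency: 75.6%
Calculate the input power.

7.86 kW

P_out = 5940 W
P_in = P_out/η = 5940/0.756 = 7857 W = 7.86 kW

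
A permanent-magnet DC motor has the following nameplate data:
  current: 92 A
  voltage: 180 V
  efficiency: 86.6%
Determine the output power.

14.3 kW

P_in = V·I = 180 × 92 = 16560 W
P_out = η·P_in = 0.866 × 16560 = 14341 W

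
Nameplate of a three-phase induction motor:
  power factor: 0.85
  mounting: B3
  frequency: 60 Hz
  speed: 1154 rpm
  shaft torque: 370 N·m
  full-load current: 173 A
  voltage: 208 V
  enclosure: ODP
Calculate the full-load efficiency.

84.4 %

ω = 2π × 1154/60 = 120.8 rad/s; P_out = τω = 370 × 120.8 = 44696 W
P_in = √3·V_L·I_L·cosφ = 1.732 × 208 × 173 × 0.85 = 52976 W
η = P_out / P_in = 44696 / 52976 = 0.844 = 84.4%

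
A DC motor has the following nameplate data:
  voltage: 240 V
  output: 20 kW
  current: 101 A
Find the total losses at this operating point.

4.24 kW

P_in = V·I = 240×101 = 24240 W
P_out = 20000 W
Losses = P_in − P_out = 24240 − 20000 = 4240 W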